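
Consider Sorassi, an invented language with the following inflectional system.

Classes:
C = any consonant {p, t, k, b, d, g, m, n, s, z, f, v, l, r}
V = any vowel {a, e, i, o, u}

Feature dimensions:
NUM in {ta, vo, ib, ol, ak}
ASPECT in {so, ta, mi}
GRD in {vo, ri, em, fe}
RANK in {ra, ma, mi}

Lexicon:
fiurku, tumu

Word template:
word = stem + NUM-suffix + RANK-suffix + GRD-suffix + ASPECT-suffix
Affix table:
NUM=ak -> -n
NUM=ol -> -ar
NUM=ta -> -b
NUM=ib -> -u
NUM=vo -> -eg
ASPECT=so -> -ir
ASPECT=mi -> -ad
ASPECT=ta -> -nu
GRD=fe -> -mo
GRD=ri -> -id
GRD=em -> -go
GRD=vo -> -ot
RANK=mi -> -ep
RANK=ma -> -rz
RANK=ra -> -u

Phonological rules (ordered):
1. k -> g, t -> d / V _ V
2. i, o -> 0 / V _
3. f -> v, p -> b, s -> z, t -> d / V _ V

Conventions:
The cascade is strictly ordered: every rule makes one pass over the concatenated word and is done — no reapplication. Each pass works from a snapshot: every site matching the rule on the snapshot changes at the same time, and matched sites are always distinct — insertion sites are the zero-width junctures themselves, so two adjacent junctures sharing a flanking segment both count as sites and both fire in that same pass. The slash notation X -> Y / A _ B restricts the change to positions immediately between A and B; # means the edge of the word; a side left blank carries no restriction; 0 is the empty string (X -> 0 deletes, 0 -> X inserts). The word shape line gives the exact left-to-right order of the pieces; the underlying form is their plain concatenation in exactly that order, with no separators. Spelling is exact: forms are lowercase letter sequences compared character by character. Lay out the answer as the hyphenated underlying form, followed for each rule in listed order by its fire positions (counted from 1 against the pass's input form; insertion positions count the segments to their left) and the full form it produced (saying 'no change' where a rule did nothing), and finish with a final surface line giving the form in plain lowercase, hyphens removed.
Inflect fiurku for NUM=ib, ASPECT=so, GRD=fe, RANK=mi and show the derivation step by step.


underlying: fiurku-u-ep-mo-ir
1. k -> g, t -> d / V _ V: no change
2. i, o -> 0 / V _: fires at position(s) 12: fiurkuuepmor
3. f -> v, p -> b, s -> z, t -> d / V _ V: no change
surface: fiurkuuepmor


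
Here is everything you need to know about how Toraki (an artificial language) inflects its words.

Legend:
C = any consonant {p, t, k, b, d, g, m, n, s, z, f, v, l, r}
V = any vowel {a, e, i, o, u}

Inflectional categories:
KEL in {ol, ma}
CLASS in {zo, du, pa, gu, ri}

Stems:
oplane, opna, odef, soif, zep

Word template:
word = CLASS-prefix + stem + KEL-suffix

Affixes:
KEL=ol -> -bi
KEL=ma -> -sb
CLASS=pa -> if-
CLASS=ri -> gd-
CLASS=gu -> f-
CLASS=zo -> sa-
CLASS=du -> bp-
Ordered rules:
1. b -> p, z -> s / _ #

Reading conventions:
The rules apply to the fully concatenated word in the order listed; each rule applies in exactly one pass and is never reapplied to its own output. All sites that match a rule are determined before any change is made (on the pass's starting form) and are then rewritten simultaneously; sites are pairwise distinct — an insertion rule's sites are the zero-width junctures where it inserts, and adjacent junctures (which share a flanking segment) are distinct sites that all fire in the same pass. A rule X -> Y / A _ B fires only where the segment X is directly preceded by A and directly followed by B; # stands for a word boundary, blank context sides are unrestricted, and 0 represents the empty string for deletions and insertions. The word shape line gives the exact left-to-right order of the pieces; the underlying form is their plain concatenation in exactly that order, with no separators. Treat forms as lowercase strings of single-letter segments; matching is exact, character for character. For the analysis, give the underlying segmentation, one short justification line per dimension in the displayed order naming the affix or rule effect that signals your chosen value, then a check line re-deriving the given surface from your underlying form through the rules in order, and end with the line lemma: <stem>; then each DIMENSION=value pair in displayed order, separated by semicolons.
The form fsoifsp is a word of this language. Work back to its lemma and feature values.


underlying: f-soif-sb
KEL=ma - signalled by the affix -sb
CLASS=gu - signalled by the affix f-
check: fsoifsb -> fsoifsp
lemma: soif; KEL=ma; CLASS=gu


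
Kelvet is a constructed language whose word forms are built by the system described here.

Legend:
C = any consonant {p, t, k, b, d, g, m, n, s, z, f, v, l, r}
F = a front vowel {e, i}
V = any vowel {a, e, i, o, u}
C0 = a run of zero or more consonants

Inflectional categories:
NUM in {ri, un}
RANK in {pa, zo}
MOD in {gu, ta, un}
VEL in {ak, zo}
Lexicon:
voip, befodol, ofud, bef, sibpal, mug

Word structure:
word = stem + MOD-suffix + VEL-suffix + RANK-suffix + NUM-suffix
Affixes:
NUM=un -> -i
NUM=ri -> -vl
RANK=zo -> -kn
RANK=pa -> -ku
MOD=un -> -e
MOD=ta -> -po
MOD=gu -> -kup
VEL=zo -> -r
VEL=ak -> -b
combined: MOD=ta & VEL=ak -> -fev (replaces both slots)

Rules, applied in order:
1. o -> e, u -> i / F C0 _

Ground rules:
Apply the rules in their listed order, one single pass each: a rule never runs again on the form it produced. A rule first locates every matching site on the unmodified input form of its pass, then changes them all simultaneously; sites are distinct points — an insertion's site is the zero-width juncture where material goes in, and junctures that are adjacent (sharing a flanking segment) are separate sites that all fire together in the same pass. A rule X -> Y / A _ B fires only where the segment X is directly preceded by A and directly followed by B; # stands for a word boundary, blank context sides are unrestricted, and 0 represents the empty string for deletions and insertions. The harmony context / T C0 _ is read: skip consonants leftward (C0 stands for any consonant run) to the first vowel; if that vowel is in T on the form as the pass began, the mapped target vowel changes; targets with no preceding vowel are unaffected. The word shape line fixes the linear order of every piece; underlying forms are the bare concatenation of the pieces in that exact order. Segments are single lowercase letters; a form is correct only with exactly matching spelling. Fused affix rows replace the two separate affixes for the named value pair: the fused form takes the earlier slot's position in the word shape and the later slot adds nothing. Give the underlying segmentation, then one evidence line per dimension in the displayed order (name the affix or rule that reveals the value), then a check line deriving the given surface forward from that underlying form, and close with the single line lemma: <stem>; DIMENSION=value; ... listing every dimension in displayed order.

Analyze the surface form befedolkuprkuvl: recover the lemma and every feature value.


underlying: befodol-kup-r-ku-vl
NUM=ri - signalled by the affix -vl
RANK=pa - signalled by the affix -ku
MOD=gu - signalled by the affix -kup
VEL=zo - signalled by the affix -r
check: befodolkuprkuvl -> befedolkuprkuvl
lemma: befodol; NUM=ri; RANK=pa; MOD=gu; VEL=zo


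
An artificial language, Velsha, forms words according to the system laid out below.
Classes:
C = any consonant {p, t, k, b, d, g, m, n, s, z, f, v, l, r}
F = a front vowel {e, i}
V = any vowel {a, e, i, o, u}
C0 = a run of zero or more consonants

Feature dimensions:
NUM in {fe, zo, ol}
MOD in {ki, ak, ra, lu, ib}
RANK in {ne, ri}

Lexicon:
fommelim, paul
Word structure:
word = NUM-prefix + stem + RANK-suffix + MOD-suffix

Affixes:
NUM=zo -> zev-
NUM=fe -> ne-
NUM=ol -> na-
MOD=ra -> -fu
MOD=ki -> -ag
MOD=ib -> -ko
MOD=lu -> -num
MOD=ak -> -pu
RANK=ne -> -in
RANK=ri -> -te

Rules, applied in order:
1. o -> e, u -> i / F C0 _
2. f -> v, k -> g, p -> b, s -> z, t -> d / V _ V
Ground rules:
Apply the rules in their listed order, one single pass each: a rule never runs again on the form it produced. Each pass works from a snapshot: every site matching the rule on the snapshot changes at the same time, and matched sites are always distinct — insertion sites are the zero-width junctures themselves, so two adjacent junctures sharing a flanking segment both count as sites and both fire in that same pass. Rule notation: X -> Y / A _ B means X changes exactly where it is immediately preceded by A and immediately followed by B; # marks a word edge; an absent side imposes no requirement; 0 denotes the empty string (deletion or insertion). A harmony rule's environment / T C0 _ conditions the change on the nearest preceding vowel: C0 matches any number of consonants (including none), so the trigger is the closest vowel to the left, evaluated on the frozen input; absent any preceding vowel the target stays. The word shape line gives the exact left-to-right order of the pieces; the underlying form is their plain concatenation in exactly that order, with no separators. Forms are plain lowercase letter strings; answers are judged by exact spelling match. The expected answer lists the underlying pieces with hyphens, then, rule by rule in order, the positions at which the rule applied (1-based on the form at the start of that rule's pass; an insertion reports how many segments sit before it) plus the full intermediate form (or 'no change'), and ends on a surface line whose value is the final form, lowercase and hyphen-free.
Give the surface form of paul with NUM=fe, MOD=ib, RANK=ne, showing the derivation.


underlying: ne-paul-in-ko
1. o -> e, u -> i / F C0 _: fires at position(s) 10: nepaulinke
2. f -> v, k -> g, p -> b, s -> z, t -> d / V _ V: fires at position(s) 3: nebaulinke
surface: nebaulinke


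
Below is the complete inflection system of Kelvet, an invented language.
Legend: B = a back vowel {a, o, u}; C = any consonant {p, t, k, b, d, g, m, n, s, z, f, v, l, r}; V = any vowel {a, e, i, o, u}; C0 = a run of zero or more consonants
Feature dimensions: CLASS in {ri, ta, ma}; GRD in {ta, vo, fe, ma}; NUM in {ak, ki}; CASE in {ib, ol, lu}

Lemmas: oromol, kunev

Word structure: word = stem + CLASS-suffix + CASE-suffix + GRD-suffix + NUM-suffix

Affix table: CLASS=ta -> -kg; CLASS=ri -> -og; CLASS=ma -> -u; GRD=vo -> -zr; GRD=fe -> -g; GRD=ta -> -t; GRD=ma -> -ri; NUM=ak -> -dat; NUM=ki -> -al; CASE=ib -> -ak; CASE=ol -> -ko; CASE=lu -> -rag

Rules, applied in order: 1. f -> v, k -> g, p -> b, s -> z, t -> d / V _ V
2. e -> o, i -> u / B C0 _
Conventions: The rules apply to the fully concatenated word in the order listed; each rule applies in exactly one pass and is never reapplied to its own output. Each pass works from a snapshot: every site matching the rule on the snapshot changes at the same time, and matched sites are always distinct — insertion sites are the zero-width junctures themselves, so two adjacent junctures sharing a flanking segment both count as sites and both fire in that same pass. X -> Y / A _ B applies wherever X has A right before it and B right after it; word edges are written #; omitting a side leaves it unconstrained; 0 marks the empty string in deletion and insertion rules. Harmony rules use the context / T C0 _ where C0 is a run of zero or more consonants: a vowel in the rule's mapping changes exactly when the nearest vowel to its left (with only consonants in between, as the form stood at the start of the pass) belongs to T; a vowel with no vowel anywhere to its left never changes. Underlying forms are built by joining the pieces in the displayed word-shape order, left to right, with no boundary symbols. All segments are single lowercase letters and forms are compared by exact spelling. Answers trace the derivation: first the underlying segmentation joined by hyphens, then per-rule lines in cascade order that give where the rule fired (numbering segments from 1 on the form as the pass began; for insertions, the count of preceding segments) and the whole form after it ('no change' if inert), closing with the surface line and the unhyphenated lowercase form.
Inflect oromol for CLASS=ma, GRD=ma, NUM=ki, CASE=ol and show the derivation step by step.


underlying: oromol-u-ko-ri-al
1. f -> v, k -> g, p -> b, s -> z, t -> d / V _ V: fires at position(s) 8: oromolugorial
2. e -> o, i -> u / B C0 _: fires at position(s) 11: oromolugorual
surface: oromolugorual


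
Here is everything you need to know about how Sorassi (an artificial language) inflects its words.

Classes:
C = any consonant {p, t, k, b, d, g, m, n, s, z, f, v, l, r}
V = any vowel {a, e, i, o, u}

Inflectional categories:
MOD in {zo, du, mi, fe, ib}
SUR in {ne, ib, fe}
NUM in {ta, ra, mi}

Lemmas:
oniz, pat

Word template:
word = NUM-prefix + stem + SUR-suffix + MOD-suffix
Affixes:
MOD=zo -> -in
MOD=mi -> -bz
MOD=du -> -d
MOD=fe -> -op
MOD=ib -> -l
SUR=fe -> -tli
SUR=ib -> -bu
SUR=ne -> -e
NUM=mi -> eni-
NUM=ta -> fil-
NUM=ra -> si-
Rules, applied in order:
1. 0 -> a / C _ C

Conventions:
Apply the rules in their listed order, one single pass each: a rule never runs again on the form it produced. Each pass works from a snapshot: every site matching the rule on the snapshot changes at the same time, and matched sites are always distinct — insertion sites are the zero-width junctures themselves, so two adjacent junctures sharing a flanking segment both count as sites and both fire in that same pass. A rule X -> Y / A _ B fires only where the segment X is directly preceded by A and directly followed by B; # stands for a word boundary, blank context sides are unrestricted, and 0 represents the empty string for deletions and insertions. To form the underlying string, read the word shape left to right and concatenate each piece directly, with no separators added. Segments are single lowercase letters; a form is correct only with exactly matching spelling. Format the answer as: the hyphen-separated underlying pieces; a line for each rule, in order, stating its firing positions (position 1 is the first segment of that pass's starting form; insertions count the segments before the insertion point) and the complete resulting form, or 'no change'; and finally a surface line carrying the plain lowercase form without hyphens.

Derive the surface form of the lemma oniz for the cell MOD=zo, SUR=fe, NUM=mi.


underlying: eni-oniz-tli-in
1. 0 -> a / C _ C: inserts after position(s) 7, 8: enionizataliin
surface: enionizataliin


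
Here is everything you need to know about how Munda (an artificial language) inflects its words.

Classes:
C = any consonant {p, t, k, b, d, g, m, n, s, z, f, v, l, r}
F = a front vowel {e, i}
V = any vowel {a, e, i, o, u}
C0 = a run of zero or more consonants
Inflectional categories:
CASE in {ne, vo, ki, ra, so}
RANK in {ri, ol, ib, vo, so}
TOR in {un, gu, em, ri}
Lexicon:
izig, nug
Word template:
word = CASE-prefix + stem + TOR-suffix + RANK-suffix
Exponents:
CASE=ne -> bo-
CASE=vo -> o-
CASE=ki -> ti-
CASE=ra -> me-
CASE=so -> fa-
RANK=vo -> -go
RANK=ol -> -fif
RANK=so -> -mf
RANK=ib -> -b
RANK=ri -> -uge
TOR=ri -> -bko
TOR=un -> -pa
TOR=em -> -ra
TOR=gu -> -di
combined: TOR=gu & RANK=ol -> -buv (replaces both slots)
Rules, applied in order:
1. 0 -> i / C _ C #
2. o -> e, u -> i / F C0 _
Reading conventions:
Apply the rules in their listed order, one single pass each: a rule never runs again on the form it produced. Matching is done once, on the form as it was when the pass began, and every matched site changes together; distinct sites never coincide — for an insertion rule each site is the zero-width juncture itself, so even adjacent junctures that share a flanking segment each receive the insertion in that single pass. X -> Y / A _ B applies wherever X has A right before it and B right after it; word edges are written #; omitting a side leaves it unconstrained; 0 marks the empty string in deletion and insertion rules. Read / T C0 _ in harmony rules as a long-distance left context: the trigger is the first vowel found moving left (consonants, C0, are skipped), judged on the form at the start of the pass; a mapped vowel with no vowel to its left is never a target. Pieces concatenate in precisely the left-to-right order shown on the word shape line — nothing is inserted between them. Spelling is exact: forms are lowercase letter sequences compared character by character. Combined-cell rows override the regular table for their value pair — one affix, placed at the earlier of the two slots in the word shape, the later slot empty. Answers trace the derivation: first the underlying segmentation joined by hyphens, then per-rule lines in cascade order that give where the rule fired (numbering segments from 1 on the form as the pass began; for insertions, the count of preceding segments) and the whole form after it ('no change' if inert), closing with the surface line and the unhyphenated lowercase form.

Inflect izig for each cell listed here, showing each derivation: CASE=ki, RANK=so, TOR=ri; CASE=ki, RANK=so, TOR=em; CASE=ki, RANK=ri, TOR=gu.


cell CASE=ki, RANK=so, TOR=ri:
underlying: ti-izig-bko-mf
1. 0 -> i / C _ C #: inserts after position(s) 10: tiizigbkomif
2. o -> e, u -> i / F C0 _: fires at position(s) 9: tiizigbkemif
surface: tiizigbkemif

cell CASE=ki, RANK=so, TOR=em:
underlying: ti-izig-ra-mf
1. 0 -> i / C _ C #: inserts after position(s) 9: tiizigramif
2. o -> e, u -> i / F C0 _: no change
surface: tiizigramif

cell CASE=ki, RANK=ri, TOR=gu:
underlying: ti-izig-di-uge
1. 0 -> i / C _ C #: no change
2. o -> e, u -> i / F C0 _: fires at position(s) 9: tiizigdiige
surface: tiizigdiige


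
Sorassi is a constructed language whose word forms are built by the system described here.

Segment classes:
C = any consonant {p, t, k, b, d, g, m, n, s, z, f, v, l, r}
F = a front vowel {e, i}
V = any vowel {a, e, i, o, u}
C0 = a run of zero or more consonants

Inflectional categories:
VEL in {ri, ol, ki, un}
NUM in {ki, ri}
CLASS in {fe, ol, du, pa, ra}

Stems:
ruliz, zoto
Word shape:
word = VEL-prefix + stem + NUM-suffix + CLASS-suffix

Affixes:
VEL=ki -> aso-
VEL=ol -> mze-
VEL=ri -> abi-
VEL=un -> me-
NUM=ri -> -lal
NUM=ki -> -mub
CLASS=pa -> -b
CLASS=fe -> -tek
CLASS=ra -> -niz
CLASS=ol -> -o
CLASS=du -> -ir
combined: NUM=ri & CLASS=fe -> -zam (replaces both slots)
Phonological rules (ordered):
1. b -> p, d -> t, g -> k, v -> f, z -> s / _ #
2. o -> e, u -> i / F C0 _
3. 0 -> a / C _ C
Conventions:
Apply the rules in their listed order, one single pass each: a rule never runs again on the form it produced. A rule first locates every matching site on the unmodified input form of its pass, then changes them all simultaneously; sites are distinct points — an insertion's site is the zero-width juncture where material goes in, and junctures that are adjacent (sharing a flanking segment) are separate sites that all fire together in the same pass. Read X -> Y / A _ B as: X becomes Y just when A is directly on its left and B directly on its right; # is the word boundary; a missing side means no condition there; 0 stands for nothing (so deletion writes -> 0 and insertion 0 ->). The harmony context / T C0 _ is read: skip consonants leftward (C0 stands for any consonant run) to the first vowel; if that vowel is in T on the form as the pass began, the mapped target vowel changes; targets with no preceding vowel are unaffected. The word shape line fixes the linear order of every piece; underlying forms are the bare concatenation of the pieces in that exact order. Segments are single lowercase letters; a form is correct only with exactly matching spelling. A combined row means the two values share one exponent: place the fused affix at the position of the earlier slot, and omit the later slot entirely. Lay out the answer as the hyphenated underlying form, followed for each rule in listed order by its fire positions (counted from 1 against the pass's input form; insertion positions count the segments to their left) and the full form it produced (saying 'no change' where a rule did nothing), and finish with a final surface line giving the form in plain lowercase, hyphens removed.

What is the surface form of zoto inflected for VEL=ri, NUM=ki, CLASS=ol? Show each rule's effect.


underlying: abi-zoto-mub-o
1. b -> p, d -> t, g -> k, v -> f, z -> s / _ #: no change
2. o -> e, u -> i / F C0 _: fires at position(s) 5: abizetomubo
3. 0 -> a / C _ C: no change
surface: abizetomubo


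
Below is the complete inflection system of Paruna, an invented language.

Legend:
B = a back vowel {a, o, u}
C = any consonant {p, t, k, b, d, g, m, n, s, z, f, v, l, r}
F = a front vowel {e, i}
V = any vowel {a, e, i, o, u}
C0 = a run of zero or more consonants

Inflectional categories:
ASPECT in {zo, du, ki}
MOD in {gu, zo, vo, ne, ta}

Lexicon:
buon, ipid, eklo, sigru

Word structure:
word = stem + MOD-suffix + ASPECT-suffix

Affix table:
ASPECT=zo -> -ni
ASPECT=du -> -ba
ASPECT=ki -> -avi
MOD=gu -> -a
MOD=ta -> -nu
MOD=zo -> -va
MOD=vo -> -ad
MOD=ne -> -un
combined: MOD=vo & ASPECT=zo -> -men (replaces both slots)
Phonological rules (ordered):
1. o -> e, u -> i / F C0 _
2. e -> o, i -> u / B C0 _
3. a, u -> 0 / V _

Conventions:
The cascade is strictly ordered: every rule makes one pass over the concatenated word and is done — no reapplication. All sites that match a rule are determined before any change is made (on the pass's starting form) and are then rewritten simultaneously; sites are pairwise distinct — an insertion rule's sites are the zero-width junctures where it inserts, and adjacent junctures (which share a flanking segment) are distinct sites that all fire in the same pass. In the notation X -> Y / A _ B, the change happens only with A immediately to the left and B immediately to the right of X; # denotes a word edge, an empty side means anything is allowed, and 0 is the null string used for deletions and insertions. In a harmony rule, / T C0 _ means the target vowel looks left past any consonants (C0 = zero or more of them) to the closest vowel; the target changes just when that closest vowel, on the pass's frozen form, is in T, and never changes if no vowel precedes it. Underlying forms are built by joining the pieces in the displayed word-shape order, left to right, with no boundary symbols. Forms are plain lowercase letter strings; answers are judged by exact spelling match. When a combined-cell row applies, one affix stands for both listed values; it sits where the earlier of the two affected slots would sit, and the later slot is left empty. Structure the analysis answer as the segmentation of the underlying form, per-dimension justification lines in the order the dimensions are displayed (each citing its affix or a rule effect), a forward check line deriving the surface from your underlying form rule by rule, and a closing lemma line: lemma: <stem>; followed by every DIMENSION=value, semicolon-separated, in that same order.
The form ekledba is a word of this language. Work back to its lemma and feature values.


underlying: eklo-ad-ba
ASPECT=du - signalled by the affix -ba
MOD=vo - signalled by the affix -ad
check: ekloadba -> ekleadba -> ekleadba -> ekledba
lemma: eklo; ASPECT=du; MOD=vo


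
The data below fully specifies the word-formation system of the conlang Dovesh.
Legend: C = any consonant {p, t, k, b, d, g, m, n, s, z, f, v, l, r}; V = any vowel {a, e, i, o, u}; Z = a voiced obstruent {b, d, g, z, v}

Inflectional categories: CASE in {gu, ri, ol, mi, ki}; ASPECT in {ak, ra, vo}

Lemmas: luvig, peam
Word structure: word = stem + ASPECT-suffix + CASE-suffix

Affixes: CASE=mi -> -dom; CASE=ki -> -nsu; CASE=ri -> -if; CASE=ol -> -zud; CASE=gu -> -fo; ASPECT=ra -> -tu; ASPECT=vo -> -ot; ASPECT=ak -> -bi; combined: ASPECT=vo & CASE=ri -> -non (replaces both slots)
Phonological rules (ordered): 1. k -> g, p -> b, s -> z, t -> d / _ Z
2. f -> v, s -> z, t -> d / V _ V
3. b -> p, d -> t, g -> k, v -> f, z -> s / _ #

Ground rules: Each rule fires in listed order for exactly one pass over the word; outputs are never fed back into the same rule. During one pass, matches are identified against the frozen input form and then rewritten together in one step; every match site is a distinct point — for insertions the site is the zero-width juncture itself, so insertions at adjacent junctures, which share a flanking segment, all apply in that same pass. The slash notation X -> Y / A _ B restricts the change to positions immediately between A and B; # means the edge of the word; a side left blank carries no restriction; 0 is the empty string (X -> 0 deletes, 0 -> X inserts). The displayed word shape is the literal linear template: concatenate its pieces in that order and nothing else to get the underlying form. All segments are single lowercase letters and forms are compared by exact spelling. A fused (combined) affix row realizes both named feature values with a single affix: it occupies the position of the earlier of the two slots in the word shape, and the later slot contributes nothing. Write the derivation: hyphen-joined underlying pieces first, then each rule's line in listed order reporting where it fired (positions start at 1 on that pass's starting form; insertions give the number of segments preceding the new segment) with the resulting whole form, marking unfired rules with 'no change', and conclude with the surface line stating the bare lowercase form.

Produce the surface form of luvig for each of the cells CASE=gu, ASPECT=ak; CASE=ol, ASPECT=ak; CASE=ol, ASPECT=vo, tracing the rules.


cell CASE=gu, ASPECT=ak:
underlying: luvig-bi-fo
1. k -> g, p -> b, s -> z, t -> d / _ Z: no change
2. f -> v, s -> z, t -> d / V _ V: fires at position(s) 8: luvigbivo
3. b -> p, d -> t, g -> k, v -> f, z -> s / _ #: no change
surface: luvigbivo

cell CASE=ol, ASPECT=ak:
underlying: luvig-bi-zud
1. k -> g, p -> b, s -> z, t -> d / _ Z: no change
2. f -> v, s -> z, t -> d / V _ V: no change
3. b -> p, d -> t, g -> k, v -> f, z -> s / _ #: fires at position(s) 10: luvigbizut
surface: luvigbizut

cell CASE=ol, ASPECT=vo:
underlying: luvig-ot-zud
1. k -> g, p -> b, s -> z, t -> d / _ Z: fires at position(s) 7: luvigodzud
2. f -> v, s -> z, t -> d / V _ V: no change
3. b -> p, d -> t, g -> k, v -> f, z -> s / _ #: fires at position(s) 10: luvigodzut
surface: luvigodzut


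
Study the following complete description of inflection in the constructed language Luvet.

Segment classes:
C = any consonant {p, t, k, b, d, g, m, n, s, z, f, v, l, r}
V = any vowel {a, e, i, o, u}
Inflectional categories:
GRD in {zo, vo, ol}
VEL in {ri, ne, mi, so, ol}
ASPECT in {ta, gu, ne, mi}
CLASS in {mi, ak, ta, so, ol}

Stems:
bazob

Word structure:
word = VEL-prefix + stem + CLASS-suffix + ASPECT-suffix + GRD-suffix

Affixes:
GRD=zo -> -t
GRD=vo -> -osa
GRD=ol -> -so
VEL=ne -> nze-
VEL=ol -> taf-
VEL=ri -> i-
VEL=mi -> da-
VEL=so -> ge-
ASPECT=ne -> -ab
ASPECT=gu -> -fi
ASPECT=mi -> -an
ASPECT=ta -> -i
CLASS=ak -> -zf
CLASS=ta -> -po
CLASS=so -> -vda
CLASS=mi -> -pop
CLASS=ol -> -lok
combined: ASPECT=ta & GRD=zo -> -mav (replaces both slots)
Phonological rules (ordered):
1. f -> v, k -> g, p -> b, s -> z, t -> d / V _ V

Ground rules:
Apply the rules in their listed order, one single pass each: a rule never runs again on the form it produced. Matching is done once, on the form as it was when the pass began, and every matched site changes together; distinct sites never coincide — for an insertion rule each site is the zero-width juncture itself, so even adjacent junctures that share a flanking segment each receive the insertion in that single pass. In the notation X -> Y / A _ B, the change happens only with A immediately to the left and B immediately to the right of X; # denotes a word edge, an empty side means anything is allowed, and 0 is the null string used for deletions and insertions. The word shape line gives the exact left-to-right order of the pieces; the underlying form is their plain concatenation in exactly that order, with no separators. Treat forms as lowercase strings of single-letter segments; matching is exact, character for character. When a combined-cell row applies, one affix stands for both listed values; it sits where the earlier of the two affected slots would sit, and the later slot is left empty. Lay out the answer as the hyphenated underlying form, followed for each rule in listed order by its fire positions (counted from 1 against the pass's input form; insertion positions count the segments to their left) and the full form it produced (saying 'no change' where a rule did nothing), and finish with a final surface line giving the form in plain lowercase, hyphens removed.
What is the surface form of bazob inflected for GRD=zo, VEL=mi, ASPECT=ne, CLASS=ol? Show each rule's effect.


underlying: da-bazob-lok-ab-t
1. f -> v, k -> g, p -> b, s -> z, t -> d / V _ V: fires at position(s) 10: dabazoblogabt
surface: dabazoblogabt


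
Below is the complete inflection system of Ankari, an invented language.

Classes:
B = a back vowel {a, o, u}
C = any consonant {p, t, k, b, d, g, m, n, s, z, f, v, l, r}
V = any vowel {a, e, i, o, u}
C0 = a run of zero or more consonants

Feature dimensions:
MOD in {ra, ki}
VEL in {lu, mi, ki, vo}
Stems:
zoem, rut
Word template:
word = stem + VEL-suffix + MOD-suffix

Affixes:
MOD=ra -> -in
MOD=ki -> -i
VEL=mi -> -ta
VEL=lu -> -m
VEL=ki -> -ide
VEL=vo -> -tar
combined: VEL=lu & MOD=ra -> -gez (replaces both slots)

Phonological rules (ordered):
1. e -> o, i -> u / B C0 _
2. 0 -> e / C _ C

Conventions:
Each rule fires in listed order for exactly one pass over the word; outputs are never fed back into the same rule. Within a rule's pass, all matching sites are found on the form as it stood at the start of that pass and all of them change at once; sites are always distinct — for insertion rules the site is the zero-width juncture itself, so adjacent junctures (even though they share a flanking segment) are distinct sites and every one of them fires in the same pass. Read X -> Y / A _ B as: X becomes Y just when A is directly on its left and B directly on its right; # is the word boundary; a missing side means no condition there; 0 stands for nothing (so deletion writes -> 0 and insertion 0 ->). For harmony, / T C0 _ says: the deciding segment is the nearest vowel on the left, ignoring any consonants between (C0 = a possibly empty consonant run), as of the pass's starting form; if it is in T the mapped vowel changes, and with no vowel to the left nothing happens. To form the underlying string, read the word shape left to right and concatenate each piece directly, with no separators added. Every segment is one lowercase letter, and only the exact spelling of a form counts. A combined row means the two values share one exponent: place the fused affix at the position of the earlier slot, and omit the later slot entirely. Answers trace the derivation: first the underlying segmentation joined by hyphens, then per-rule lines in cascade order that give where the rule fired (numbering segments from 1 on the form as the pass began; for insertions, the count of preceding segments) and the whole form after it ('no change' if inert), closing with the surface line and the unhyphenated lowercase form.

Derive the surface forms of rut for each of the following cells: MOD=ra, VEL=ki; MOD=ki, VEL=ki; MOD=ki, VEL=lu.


cell MOD=ra, VEL=ki:
underlying: rut-ide-in
1. e -> o, i -> u / B C0 _: fires at position(s) 4: rutudein
2. 0 -> e / C _ C: no change
surface: rutudein

cell MOD=ki, VEL=ki:
underlying: rut-ide-i
1. e -> o, i -> u / B C0 _: fires at position(s) 4: rutudei
2. 0 -> e / C _ C: no change
surface: rutudei

cell MOD=ki, VEL=lu:
underlying: rut-m-i
1. e -> o, i -> u / B C0 _: fires at position(s) 5: rutmu
2. 0 -> e / C _ C: inserts after position(s) 3: rutemu
surface: rutemu


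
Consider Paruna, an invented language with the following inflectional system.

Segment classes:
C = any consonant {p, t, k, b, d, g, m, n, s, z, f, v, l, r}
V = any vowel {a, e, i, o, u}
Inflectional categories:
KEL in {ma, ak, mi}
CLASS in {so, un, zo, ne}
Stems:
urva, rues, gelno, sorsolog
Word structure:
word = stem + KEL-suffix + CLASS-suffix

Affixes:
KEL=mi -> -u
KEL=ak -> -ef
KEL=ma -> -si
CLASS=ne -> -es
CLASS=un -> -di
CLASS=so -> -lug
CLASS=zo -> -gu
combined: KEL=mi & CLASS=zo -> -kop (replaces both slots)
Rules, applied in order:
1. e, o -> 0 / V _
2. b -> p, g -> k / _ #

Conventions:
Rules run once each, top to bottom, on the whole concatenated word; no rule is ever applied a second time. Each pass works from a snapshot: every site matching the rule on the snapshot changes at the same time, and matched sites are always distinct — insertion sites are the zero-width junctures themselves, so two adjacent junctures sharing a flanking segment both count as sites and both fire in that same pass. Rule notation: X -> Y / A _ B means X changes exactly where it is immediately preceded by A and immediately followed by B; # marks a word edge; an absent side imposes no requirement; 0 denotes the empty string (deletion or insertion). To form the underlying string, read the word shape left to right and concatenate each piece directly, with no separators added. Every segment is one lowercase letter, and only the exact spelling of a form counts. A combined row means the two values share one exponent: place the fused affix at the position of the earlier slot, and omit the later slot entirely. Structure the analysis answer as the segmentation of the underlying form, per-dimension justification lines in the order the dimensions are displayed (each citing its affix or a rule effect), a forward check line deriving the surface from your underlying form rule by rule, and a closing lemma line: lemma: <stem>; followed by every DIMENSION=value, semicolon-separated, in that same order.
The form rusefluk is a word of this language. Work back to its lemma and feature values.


underlying: rues-ef-lug
KEL=ak - signalled by the affix -ef
CLASS=so - signalled by the affix -lug
check: rueseflug -> ruseflug -> rusefluk
lemma: rues; KEL=ak; CLASS=so


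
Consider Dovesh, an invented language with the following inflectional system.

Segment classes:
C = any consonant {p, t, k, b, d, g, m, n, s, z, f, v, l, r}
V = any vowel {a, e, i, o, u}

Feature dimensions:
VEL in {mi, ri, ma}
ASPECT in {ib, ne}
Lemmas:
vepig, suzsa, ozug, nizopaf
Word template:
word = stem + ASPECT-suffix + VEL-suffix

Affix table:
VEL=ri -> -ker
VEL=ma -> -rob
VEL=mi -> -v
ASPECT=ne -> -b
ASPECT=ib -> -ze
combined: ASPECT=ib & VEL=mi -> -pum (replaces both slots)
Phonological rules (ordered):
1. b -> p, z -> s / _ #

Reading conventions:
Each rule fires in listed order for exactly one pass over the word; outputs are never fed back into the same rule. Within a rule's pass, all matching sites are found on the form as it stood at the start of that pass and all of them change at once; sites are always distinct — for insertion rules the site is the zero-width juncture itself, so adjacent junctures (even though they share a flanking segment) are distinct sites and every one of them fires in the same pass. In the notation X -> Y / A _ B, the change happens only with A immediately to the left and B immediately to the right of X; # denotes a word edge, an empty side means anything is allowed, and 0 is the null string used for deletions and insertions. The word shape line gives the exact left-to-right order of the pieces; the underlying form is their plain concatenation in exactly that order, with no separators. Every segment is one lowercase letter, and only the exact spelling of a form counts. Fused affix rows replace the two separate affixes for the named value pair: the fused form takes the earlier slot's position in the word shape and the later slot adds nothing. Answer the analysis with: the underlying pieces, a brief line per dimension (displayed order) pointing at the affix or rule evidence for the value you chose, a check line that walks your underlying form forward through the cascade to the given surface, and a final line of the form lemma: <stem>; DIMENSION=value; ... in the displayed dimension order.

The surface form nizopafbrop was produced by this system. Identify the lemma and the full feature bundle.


underlying: nizopaf-b-rob
VEL=ma - signalled by the affix -rob
ASPECT=ne - signalled by the affix -b
check: nizopafbrob -> nizopafbrop
lemma: nizopaf; VEL=ma; ASPECT=ne


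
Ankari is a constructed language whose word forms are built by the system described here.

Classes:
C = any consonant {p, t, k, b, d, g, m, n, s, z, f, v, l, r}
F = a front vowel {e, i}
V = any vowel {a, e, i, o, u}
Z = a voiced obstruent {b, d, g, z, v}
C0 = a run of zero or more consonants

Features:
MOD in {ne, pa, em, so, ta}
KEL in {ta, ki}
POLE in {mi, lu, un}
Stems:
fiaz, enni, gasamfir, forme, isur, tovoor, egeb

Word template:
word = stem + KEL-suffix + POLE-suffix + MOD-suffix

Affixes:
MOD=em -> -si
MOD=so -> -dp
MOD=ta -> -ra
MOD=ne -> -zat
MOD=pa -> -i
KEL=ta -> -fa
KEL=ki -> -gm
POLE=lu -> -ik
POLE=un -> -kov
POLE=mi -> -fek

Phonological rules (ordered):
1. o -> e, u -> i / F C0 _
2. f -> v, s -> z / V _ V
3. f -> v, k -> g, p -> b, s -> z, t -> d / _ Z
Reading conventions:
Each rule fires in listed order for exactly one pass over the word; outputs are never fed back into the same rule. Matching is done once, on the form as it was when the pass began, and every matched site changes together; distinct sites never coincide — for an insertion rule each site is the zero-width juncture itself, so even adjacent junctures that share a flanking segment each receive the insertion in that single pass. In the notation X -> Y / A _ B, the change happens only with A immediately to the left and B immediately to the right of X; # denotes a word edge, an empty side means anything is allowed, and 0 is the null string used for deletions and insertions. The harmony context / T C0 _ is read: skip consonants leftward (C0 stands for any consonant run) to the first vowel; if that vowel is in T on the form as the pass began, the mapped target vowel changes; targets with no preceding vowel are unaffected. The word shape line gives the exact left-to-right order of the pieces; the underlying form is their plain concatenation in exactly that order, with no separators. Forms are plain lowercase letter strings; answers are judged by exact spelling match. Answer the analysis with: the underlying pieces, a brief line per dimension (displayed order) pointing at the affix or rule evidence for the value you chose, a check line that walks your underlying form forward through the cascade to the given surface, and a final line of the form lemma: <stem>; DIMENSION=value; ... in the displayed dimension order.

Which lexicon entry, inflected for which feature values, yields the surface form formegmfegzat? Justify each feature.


underlying: forme-gm-fek-zat
MOD=ne - signalled by the affix -zat
KEL=ki - signalled by the affix -gm
POLE=mi - signalled by the affix -fek
check: formegmfekzat -> formegmfekzat -> formegmfekzat -> formegmfegzat
lemma: forme; MOD=ne; KEL=ki; POLE=mi


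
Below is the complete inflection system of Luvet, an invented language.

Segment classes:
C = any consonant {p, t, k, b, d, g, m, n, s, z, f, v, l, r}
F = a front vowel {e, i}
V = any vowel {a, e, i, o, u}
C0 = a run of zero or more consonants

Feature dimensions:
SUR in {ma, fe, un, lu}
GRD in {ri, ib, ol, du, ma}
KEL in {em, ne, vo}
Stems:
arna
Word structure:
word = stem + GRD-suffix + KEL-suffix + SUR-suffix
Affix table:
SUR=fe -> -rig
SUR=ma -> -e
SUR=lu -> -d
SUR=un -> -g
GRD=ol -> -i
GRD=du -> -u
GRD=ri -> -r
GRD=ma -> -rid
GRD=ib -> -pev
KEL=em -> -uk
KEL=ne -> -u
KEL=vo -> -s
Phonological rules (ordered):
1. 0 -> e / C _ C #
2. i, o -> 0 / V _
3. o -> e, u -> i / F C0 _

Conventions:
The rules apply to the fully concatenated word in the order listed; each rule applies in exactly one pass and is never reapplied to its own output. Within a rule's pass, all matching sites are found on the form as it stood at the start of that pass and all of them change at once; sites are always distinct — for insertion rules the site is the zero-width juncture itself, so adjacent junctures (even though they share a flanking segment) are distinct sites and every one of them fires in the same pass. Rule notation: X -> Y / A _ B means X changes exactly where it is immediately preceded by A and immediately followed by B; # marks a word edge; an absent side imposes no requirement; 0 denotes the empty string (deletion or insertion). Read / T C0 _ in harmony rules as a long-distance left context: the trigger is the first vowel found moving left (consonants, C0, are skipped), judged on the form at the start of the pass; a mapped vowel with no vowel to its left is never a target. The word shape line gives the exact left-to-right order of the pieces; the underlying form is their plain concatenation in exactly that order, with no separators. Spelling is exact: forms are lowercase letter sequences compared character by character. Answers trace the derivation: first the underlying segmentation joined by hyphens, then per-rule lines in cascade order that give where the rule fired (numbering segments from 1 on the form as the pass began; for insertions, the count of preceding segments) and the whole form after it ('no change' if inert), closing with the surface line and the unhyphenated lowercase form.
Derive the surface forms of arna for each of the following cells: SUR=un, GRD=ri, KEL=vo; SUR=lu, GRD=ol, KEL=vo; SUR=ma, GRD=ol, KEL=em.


cell SUR=un, GRD=ri, KEL=vo:
underlying: arna-r-s-g
1. 0 -> e / C _ C #: inserts after position(s) 6: arnarseg
2. i, o -> 0 / V _: no change
3. o -> e, u -> i / F C0 _: no change
surface: arnarseg

cell SUR=lu, GRD=ol, KEL=vo:
underlying: arna-i-s-d
1. 0 -> e / C _ C #: inserts after position(s) 6: arnaised
2. i, o -> 0 / V _: fires at position(s) 5: arnased
3. o -> e, u -> i / F C0 _: no change
surface: arnased

cell SUR=ma, GRD=ol, KEL=em:
underlying: arna-i-uk-e
1. 0 -> e / C _ C #: no change
2. i, o -> 0 / V _: fires at position(s) 5: arnauke
3. o -> e, u -> i / F C0 _: no change
surface: arnauke
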